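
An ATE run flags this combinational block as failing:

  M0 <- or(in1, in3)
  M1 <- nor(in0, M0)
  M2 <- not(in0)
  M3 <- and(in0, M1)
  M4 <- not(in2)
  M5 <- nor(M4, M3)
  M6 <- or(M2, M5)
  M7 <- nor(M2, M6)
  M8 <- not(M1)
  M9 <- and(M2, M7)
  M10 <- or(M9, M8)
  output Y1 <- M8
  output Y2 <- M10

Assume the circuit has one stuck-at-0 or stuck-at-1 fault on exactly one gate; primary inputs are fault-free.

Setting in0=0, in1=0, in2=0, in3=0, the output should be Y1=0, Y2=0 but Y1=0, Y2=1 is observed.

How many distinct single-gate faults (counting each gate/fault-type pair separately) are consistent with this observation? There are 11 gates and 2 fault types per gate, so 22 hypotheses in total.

Fault-free: M0=0, M1=1, M2=1, M3=0, M4=1, M5=0, M6=1, M7=0, M8=0, M9=0, M10=0 → Y1=0, Y2=0. Observed Y1=0, Y2=1.
  M0: none of the 2 fault types match ✗
  M1: none of the 2 fault types match ✗
  M2: none of the 2 fault types match ✗
  M3: none of the 2 fault types match ✗
  M4: none of the 2 fault types match ✗
  M5: none of the 2 fault types match ✗
  M6: none of the 2 fault types match ✗
  M7: stuck-at-1 ✓; others ✗
  M8: none of the 2 fault types match ✗
  M9: stuck-at-1 ✓; others ✗
  M10: stuck-at-1 ✓; others ✗
Consistent faults: {M7 stuck-at-1, M9 stuck-at-1, M10 stuck-at-1} — 3 in all.

3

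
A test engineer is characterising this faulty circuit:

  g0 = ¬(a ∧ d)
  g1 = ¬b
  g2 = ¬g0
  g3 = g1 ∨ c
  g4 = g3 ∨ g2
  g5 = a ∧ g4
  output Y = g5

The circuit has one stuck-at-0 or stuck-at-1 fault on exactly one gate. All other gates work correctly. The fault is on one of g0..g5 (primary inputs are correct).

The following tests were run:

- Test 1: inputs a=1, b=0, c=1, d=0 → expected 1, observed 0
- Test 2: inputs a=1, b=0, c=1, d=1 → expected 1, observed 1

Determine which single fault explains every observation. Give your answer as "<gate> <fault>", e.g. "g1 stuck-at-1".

Fault-free values for test 1 (a=1, b=0, c=1, d=0): g0=1, g1=1, g2=0, g3=1, g4=1, g5=1, giving Y=1. Observed 0.
Test 1: faults giving observed 0 are {g3 stuck-at-0, g4 stuck-at-0, g5 stuck-at-0}.
Test 2 (a=1, b=0, c=1, d=1): fault-free g0=0, g1=1, g2=1, g3=1, g4=1, g5=1 → 1; observed 1. Eliminates g4 stuck-at-0, g5 stuck-at-0.
Only g3 stuck-at-0 is consistent with every test.

g3 stuck-at-0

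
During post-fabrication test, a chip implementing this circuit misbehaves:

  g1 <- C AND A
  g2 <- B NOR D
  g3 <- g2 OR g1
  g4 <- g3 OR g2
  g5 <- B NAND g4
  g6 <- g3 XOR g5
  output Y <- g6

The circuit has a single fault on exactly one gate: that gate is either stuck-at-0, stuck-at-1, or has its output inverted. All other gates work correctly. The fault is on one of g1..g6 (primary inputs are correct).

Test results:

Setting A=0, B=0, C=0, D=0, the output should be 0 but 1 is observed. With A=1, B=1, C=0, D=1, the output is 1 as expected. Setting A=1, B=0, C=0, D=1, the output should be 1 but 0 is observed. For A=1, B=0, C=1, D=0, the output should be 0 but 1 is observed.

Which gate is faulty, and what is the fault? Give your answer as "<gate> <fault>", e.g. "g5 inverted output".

Fault-free values for test 1 (A=0, B=0, C=0, D=0): g1=0, g2=1, g3=1, g4=1, g5=1, g6=0, giving Y=0. Observed 1.
Test 1: faults giving observed 1 are {g2 stuck-at-0, g2 inverted output, g3 stuck-at-0, g3 inverted output, g5 stuck-at-0, g5 inverted output, g6 stuck-at-1, g6 inverted output}.
Test 2 (A=1, B=1, C=0, D=1): fault-free g1=0, g2=0, g3=0, g4=0, g5=1, g6=1 → 1; observed 1. Eliminates g5 stuck-at-0, g5 inverted output, g6 inverted output.
Test 3 (A=1, B=0, C=0, D=1): fault-free g1=0, g2=0, g3=0, g4=0, g5=1, g6=1 → 1; observed 0. Eliminates g2 stuck-at-0, g3 stuck-at-0, g6 stuck-at-1.
Test 4 (A=1, B=0, C=1, D=0): fault-free g1=1, g2=1, g3=1, g4=1, g5=1, g6=0 → 0; observed 1. Eliminates g2 inverted output.
Only g3 inverted output is consistent with every test.

g3 inverted output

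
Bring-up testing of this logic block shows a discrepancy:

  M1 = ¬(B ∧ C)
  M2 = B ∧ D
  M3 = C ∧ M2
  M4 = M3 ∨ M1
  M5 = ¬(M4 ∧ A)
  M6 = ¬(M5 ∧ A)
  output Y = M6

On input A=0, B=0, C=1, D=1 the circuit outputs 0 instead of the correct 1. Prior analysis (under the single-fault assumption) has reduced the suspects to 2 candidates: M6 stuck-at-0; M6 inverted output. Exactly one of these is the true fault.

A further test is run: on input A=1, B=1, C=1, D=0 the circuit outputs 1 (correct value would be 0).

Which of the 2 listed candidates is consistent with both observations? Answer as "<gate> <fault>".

Evaluate each candidate on input A=1, B=1, C=1, D=0:
  M6 stuck-at-0: M1=0, M2=0, M3=0, M4=0, M5=1, M6=0 [stuck-at-0] → 0 — eliminated
  M6 inverted output: M1=0, M2=0, M3=0, M4=0, M5=1, M6=1 [inverted output] → 1 — matches
Only M6 inverted output reproduces the observed 1.

M6 inverted output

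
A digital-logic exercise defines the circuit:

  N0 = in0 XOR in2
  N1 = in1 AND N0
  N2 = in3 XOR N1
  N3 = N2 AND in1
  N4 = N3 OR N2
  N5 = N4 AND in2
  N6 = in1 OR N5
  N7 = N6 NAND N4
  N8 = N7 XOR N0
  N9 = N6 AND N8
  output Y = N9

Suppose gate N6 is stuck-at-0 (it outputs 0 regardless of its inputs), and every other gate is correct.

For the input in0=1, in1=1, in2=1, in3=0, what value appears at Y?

Propagate with N6 forced: N0=0, N1=0, N2=0, N3=0, N4=0, N5=0, N6=0 [stuck-at-0], N7=1, N8=1, N9=0.
So Y = 0. (Without the fault it would be 1.)

0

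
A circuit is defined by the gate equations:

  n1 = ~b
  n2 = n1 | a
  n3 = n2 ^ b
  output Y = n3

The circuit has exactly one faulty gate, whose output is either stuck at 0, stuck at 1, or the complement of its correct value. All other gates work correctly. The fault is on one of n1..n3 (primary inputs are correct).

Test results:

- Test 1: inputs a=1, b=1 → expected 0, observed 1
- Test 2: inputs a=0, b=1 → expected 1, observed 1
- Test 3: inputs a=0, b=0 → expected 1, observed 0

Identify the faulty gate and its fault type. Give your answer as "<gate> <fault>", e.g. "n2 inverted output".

Fault-free values for test 1 (a=1, b=1): n1=0, n2=1, n3=0, giving Y=0. Observed 1.
Test 1: faults giving observed 1 are {n2 stuck-at-0, n2 inverted output, n3 stuck-at-1, n3 inverted output}.
Test 2 (a=0, b=1): fault-free n1=0, n2=0, n3=1 → 1; observed 1. Eliminates n2 inverted output, n3 inverted output.
Test 3 (a=0, b=0): fault-free n1=1, n2=1, n3=1 → 1; observed 0. Eliminates n3 stuck-at-1.
Only n2 stuck-at-0 is consistent with every test.

n2 stuck-at-0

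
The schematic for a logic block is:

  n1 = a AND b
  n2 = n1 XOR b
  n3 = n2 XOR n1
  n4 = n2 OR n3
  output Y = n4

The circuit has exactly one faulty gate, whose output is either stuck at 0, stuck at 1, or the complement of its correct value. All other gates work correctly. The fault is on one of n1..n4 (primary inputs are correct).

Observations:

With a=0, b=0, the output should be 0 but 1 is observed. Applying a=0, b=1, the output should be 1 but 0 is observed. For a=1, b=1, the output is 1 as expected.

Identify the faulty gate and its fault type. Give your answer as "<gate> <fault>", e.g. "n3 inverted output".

Fault-free values for test 1 (a=0, b=0): n1=0, n2=0, n3=0, n4=0, giving Y=0. Observed 1.
Test 1: faults giving observed 1 are {n1 stuck-at-1, n1 inverted output, n2 stuck-at-1, n2 inverted output, n3 stuck-at-1, n3 inverted output, n4 stuck-at-1, n4 inverted output}.
Test 2 (a=0, b=1): fault-free n1=0, n2=1, n3=1, n4=1 → 1; observed 0. Eliminates n1 stuck-at-1, n1 inverted output, n2 stuck-at-1, n3 stuck-at-1, n3 inverted output, n4 stuck-at-1.
Test 3 (a=1, b=1): fault-free n1=1, n2=0, n3=1, n4=1 → 1; observed 1. Eliminates n4 inverted output.
Only n2 inverted output is consistent with every test.

n2 inverted output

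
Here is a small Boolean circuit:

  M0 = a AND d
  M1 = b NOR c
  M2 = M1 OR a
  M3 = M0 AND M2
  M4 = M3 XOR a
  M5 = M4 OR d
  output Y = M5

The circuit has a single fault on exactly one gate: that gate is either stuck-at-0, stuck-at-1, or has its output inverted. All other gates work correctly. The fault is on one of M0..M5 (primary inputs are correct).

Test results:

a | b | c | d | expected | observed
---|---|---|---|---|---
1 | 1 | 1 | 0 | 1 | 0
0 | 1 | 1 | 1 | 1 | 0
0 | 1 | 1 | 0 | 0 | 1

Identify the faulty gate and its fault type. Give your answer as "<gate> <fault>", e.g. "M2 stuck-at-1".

M5 inverted output

Fault-free values for test 1 (a=1, b=1, c=1, d=0): M0=0, M1=0, M2=1, M3=0, M4=1, M5=1, giving Y=1. Observed 0.
Test 1: faults giving observed 0 are {M0 stuck-at-1, M0 inverted output, M3 stuck-at-1, M3 inverted output, M4 stuck-at-0, M4 inverted output, M5 stuck-at-0, M5 inverted output}.
Test 2 (a=0, b=1, c=1, d=1): fault-free M0=0, M1=0, M2=0, M3=0, M4=0, M5=1 → 1; observed 0. Eliminates M0 stuck-at-1, M0 inverted output, M3 stuck-at-1, M3 inverted output, M4 stuck-at-0, M4 inverted output.
Test 3 (a=0, b=1, c=1, d=0): fault-free M0=0, M1=0, M2=0, M3=0, M4=0, M5=0 → 0; observed 1. Eliminates M5 stuck-at-0.
Only M5 inverted output is consistent with every test.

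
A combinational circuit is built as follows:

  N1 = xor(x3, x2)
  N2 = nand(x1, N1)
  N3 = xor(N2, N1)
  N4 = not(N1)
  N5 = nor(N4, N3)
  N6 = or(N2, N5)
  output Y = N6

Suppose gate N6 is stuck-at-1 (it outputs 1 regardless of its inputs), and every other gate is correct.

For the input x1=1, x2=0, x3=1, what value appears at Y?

Propagate with N6 forced: N1=1, N2=0, N3=1, N4=0, N5=0, N6=1 [stuck-at-1].
So Y = 1. (Without the fault it would be 0.)

1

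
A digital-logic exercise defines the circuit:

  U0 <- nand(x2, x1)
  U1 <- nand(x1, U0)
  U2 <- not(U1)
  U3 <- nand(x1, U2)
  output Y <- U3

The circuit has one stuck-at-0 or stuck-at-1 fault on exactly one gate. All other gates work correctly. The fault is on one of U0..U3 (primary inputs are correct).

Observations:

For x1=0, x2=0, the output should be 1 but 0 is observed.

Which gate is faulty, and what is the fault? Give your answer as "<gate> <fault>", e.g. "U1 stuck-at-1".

U3 stuck-at-0

Fault-free values for test 1 (x1=0, x2=0): U0=1, U1=1, U2=0, U3=1, giving Y=1. Observed 0.
Test 1: faults giving observed 0 are {U3 stuck-at-0}.
Only U3 stuck-at-0 is consistent with every test.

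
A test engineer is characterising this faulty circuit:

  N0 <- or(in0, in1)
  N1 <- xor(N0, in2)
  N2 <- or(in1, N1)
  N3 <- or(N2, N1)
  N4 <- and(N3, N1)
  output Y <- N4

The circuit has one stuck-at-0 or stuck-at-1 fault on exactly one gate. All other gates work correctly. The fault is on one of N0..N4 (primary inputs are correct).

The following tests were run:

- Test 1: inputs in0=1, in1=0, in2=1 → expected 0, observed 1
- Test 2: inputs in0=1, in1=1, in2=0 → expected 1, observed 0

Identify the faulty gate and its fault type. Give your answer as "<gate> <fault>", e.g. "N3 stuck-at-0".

Fault-free values for test 1 (in0=1, in1=0, in2=1): N0=1, N1=0, N2=0, N3=0, N4=0, giving Y=0. Observed 1.
Test 1: faults giving observed 1 are {N0 stuck-at-0, N1 stuck-at-1, N4 stuck-at-1}.
Test 2 (in0=1, in1=1, in2=0): fault-free N0=1, N1=1, N2=1, N3=1, N4=1 → 1; observed 0. Eliminates N1 stuck-at-1, N4 stuck-at-1.
Only N0 stuck-at-0 is consistent with every test.

N0 stuck-at-0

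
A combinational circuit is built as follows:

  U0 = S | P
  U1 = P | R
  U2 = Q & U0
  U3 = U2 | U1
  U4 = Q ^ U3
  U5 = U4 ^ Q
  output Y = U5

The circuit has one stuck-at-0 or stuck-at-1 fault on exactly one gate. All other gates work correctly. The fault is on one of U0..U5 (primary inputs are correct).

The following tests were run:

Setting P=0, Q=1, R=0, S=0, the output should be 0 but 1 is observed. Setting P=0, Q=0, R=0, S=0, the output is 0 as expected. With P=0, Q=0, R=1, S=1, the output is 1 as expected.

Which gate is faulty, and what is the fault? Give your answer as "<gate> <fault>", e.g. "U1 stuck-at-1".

U0 stuck-at-1

Fault-free values for test 1 (P=0, Q=1, R=0, S=0): U0=0, U1=0, U2=0, U3=0, U4=1, U5=0, giving Y=0. Observed 1.
Test 1: faults giving observed 1 are {U0 stuck-at-1, U1 stuck-at-1, U2 stuck-at-1, U3 stuck-at-1, U4 stuck-at-0, U5 stuck-at-1}.
Test 2 (P=0, Q=0, R=0, S=0): fault-free U0=0, U1=0, U2=0, U3=0, U4=0, U5=0 → 0; observed 0. Eliminates U1 stuck-at-1, U2 stuck-at-1, U3 stuck-at-1, U5 stuck-at-1.
Test 3 (P=0, Q=0, R=1, S=1): fault-free U0=1, U1=1, U2=0, U3=1, U4=1, U5=1 → 1; observed 1. Eliminates U4 stuck-at-0.
Only U0 stuck-at-1 is consistent with every test.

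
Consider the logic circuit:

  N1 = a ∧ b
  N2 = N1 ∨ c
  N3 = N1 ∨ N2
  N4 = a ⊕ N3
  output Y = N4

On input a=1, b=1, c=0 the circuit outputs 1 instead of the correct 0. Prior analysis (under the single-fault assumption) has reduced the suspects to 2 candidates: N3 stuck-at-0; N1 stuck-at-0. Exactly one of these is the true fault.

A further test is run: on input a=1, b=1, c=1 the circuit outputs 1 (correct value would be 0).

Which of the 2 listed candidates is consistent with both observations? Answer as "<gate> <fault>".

Evaluate each candidate on input a=1, b=1, c=1:
  N3 stuck-at-0: N1=1, N2=1, N3=0 [stuck-at-0], N4=1 → 1 — matches
  N1 stuck-at-0: N1=0 [stuck-at-0], N2=1, N3=1, N4=0 → 0 — eliminated
Only N3 stuck-at-0 reproduces the observed 1.

N3 stuck-at-0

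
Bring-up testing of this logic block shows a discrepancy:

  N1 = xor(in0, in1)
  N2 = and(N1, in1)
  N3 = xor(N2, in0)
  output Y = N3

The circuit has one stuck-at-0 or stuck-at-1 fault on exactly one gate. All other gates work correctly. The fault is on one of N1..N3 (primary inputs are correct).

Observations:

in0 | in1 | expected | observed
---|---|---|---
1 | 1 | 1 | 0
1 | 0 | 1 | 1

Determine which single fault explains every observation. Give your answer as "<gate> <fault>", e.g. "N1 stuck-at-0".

N1 stuck-at-1

Fault-free values for test 1 (in0=1, in1=1): N1=0, N2=0, N3=1, giving Y=1. Observed 0.
Test 1: faults giving observed 0 are {N1 stuck-at-1, N2 stuck-at-1, N3 stuck-at-0}.
Test 2 (in0=1, in1=0): fault-free N1=1, N2=0, N3=1 → 1; observed 1. Eliminates N2 stuck-at-1, N3 stuck-at-0.
Only N1 stuck-at-1 is consistent with every test.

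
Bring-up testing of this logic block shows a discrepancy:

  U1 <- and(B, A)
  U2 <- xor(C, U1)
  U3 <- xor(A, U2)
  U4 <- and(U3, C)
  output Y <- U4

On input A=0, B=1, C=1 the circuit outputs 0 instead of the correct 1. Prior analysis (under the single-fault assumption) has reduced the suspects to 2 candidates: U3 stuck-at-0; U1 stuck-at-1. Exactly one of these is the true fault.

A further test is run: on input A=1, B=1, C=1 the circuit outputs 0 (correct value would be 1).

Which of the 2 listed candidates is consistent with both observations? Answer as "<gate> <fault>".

U3 stuck-at-0

Evaluate each candidate on input A=1, B=1, C=1:
  U3 stuck-at-0: U1=1, U2=0, U3=0 [stuck-at-0], U4=0 → 0 — matches
  U1 stuck-at-1: U1=1 [stuck-at-1], U2=0, U3=1, U4=1 → 1 — eliminated
Only U3 stuck-at-0 reproduces the observed 0.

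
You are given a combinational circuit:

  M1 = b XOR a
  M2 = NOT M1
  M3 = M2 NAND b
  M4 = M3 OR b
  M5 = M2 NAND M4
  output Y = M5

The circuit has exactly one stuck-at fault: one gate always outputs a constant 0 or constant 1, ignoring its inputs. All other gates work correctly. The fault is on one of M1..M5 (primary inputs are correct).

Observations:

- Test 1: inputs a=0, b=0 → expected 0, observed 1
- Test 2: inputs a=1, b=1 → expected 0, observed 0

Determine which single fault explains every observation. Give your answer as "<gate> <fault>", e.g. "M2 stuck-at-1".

Fault-free values for test 1 (a=0, b=0): M1=0, M2=1, M3=1, M4=1, M5=0, giving Y=0. Observed 1.
Test 1: faults giving observed 1 are {M1 stuck-at-1, M2 stuck-at-0, M3 stuck-at-0, M4 stuck-at-0, M5 stuck-at-1}.
Test 2 (a=1, b=1): fault-free M1=0, M2=1, M3=0, M4=1, M5=0 → 0; observed 0. Eliminates M1 stuck-at-1, M2 stuck-at-0, M4 stuck-at-0, M5 stuck-at-1.
Only M3 stuck-at-0 is consistent with every test.

M3 stuck-at-0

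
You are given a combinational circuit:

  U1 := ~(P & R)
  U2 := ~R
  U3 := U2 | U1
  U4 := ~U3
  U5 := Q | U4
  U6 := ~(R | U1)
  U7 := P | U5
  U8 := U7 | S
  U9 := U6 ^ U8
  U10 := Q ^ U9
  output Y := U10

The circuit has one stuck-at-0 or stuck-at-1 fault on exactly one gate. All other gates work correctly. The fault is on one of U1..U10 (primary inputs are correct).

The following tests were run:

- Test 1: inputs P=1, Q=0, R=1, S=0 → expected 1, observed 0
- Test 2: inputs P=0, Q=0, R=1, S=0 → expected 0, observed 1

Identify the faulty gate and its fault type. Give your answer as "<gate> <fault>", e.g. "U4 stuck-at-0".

U6 stuck-at-1

Fault-free values for test 1 (P=1, Q=0, R=1, S=0): U1=0, U2=0, U3=0, U4=1, U5=1, U6=0, U7=1, U8=1, U9=1, U10=1, giving Y=1. Observed 0.
Test 1: faults giving observed 0 are {U6 stuck-at-1, U7 stuck-at-0, U8 stuck-at-0, U9 stuck-at-0, U10 stuck-at-0}.
Test 2 (P=0, Q=0, R=1, S=0): fault-free U1=1, U2=0, U3=1, U4=0, U5=0, U6=0, U7=0, U8=0, U9=0, U10=0 → 0; observed 1. Eliminates U7 stuck-at-0, U8 stuck-at-0, U9 stuck-at-0, U10 stuck-at-0.
Only U6 stuck-at-1 is consistent with every test.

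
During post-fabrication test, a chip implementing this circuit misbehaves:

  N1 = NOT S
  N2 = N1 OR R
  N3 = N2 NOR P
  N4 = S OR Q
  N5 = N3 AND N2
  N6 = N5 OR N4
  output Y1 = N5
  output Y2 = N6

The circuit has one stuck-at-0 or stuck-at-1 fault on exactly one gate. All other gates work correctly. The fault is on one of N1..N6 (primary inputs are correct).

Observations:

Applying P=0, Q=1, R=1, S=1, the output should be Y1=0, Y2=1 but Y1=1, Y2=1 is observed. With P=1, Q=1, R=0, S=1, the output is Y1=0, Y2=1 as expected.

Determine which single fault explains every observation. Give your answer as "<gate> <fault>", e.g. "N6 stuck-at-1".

N3 stuck-at-1

Fault-free values for test 1 (P=0, Q=1, R=1, S=1): N1=0, N2=1, N3=0, N4=1, N5=0, N6=1, giving Y1=0, Y2=1. Observed Y1=1, Y2=1.
Test 1: faults giving observed Y1=1, Y2=1 are {N3 stuck-at-1, N5 stuck-at-1}.
Test 2 (P=1, Q=1, R=0, S=1): fault-free N1=0, N2=0, N3=0, N4=1, N5=0, N6=1 → Y1=0, Y2=1; observed Y1=0, Y2=1. Eliminates N5 stuck-at-1.
Only N3 stuck-at-1 is consistent with every test.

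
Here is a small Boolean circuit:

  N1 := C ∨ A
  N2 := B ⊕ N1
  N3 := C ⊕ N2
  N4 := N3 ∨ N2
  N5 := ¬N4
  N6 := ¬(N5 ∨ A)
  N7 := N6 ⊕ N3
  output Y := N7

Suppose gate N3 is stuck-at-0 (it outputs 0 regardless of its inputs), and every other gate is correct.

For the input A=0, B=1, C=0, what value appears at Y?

1

Propagate with N3 forced: N1=0, N2=1, N3=0 [stuck-at-0], N4=1, N5=0, N6=1, N7=1.
So Y = 1. (Without the fault it would be 0.)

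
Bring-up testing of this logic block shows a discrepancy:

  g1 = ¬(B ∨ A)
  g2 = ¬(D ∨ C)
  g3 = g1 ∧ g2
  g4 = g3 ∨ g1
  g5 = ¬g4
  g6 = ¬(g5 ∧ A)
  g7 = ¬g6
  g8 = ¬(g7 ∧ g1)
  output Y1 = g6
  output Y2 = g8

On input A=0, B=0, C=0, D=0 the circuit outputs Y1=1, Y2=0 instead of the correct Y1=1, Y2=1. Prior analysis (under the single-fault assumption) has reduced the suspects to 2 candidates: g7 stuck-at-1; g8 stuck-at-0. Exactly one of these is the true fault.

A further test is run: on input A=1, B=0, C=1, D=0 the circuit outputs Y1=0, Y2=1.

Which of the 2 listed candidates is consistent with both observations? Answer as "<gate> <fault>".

g7 stuck-at-1

Evaluate each candidate on input A=1, B=0, C=1, D=0:
  g7 stuck-at-1: g1=0, g2=0, g3=0, g4=0, g5=1, g6=0, g7=1 [stuck-at-1], g8=1 → Y1=0, Y2=1 — matches
  g8 stuck-at-0: g1=0, g2=0, g3=0, g4=0, g5=1, g6=0, g7=1, g8=0 [stuck-at-0] → Y1=0, Y2=0 — eliminated
Only g7 stuck-at-1 reproduces the observed Y1=0, Y2=1.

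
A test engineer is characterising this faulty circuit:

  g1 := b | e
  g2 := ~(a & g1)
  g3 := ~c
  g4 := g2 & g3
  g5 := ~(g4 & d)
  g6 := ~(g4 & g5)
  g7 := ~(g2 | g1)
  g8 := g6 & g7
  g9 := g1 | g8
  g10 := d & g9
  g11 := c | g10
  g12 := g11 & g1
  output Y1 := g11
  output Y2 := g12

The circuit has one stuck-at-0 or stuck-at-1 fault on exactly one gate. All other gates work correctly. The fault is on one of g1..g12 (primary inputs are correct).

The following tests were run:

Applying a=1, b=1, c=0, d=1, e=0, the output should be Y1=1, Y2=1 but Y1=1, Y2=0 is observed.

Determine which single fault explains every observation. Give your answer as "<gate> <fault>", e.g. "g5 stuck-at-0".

g12 stuck-at-0

Fault-free values for test 1 (a=1, b=1, c=0, d=1, e=0): g1=1, g2=0, g3=1, g4=0, g5=1, g6=1, g7=0, g8=0, g9=1, g10=1, g11=1, g12=1, giving Y1=1, Y2=1. Observed Y1=1, Y2=0.
Test 1: faults giving observed Y1=1, Y2=0 are {g12 stuck-at-0}.
Only g12 stuck-at-0 is consistent with every test.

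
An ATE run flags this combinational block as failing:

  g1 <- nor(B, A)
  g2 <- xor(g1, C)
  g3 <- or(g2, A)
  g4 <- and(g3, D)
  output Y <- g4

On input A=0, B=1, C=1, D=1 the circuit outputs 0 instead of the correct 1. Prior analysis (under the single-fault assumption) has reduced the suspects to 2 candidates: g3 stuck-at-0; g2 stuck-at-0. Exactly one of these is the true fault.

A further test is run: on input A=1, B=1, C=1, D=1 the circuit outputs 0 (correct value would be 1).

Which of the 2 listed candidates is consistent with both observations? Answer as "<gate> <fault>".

g3 stuck-at-0

Evaluate each candidate on input A=1, B=1, C=1, D=1:
  g3 stuck-at-0: g1=0, g2=1, g3=0 [stuck-at-0], g4=0 → 0 — matches
  g2 stuck-at-0: g1=0, g2=0 [stuck-at-0], g3=1, g4=1 → 1 — eliminated
Only g3 stuck-at-0 reproduces the observed 0.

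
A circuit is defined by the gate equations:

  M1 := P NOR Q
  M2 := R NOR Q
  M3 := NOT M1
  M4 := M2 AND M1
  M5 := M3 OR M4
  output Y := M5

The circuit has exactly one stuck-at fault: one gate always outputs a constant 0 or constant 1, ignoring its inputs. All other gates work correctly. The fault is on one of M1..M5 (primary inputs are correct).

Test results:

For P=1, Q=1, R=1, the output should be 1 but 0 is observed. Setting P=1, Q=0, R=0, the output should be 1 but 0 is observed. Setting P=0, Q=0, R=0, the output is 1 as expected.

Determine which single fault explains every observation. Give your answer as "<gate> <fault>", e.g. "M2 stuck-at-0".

M3 stuck-at-0

Fault-free values for test 1 (P=1, Q=1, R=1): M1=0, M2=0, M3=1, M4=0, M5=1, giving Y=1. Observed 0.
Test 1: faults giving observed 0 are {M1 stuck-at-1, M3 stuck-at-0, M5 stuck-at-0}.
Test 2 (P=1, Q=0, R=0): fault-free M1=0, M2=1, M3=1, M4=0, M5=1 → 1; observed 0. Eliminates M1 stuck-at-1.
Test 3 (P=0, Q=0, R=0): fault-free M1=1, M2=1, M3=0, M4=1, M5=1 → 1; observed 1. Eliminates M5 stuck-at-0.
Only M3 stuck-at-0 is consistent with every test.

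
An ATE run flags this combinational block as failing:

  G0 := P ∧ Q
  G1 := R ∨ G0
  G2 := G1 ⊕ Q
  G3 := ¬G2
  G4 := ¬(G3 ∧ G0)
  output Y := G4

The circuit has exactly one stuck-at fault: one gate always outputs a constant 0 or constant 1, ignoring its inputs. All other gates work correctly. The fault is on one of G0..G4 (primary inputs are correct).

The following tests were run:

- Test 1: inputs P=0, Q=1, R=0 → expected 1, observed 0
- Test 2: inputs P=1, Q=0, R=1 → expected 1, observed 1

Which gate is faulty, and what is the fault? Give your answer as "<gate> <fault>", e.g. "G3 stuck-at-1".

Fault-free values for test 1 (P=0, Q=1, R=0): G0=0, G1=0, G2=1, G3=0, G4=1, giving Y=1. Observed 0.
Test 1: faults giving observed 0 are {G0 stuck-at-1, G4 stuck-at-0}.
Test 2 (P=1, Q=0, R=1): fault-free G0=0, G1=1, G2=1, G3=0, G4=1 → 1; observed 1. Eliminates G4 stuck-at-0.
Only G0 stuck-at-1 is consistent with every test.

G0 stuck-at-1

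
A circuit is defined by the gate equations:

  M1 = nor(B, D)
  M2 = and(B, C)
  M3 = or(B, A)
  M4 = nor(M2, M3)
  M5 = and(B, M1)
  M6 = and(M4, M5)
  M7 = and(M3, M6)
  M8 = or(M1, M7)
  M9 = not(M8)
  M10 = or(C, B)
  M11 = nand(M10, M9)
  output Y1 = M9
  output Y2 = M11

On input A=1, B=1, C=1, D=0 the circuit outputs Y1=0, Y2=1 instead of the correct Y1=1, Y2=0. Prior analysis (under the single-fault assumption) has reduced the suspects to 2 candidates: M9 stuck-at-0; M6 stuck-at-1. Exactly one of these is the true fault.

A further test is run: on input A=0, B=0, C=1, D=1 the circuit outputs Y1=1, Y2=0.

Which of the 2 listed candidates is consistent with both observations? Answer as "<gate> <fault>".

M6 stuck-at-1

Evaluate each candidate on input A=0, B=0, C=1, D=1:
  M9 stuck-at-0: M1=0, M2=0, M3=0, M4=1, M5=0, M6=0, M7=0, M8=0, M9=0 [stuck-at-0], M10=1, M11=1 → Y1=0, Y2=1 — eliminated
  M6 stuck-at-1: M1=0, M2=0, M3=0, M4=1, M5=0, M6=1 [stuck-at-1], M7=0, M8=0, M9=1, M10=1, M11=0 → Y1=1, Y2=0 — matches
Only M6 stuck-at-1 reproduces the observed Y1=1, Y2=0.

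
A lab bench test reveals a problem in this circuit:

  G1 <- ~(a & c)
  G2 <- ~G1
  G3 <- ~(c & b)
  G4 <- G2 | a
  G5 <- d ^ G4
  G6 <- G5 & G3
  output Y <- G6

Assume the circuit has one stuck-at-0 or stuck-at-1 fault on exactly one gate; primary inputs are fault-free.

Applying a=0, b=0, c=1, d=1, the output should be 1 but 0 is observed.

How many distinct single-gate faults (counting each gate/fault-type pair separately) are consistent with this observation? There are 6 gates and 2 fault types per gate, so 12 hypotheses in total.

Fault-free: G1=1, G2=0, G3=1, G4=0, G5=1, G6=1 → 1. Observed 0.
  G1 stuck-at-0: output 0 ✓
  G1 stuck-at-1: output 1 ✗
  G2 stuck-at-0: output 1 ✗
  G2 stuck-at-1: output 0 ✓
  G3 stuck-at-0: output 0 ✓
  G3 stuck-at-1: output 1 ✗
  G4 stuck-at-0: output 1 ✗
  G4 stuck-at-1: output 0 ✓
  G5 stuck-at-0: output 0 ✓
  G5 stuck-at-1: output 1 ✗
  G6 stuck-at-0: output 0 ✓
  G6 stuck-at-1: output 1 ✗
Consistent faults: {G1 stuck-at-0, G2 stuck-at-1, G3 stuck-at-0, G4 stuck-at-1, G5 stuck-at-0, G6 stuck-at-0} — 6 in all.

6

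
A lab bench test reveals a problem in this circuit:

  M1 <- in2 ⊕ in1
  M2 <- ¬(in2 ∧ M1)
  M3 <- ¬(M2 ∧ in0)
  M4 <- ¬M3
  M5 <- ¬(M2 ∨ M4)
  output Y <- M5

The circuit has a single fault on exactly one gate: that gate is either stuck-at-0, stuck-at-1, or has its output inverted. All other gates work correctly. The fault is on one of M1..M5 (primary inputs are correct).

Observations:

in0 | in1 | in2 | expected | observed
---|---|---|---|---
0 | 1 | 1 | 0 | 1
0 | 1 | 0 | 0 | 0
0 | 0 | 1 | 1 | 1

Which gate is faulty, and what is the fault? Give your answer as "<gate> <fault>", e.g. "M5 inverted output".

Fault-free values for test 1 (in0=0, in1=1, in2=1): M1=0, M2=1, M3=1, M4=0, M5=0, giving Y=0. Observed 1.
Test 1: faults giving observed 1 are {M1 stuck-at-1, M1 inverted output, M2 stuck-at-0, M2 inverted output, M5 stuck-at-1, M5 inverted output}.
Test 2 (in0=0, in1=1, in2=0): fault-free M1=1, M2=1, M3=1, M4=0, M5=0 → 0; observed 0. Eliminates M2 stuck-at-0, M2 inverted output, M5 stuck-at-1, M5 inverted output.
Test 3 (in0=0, in1=0, in2=1): fault-free M1=1, M2=0, M3=1, M4=0, M5=1 → 1; observed 1. Eliminates M1 inverted output.
Only M1 stuck-at-1 is consistent with every test.

M1 stuck-at-1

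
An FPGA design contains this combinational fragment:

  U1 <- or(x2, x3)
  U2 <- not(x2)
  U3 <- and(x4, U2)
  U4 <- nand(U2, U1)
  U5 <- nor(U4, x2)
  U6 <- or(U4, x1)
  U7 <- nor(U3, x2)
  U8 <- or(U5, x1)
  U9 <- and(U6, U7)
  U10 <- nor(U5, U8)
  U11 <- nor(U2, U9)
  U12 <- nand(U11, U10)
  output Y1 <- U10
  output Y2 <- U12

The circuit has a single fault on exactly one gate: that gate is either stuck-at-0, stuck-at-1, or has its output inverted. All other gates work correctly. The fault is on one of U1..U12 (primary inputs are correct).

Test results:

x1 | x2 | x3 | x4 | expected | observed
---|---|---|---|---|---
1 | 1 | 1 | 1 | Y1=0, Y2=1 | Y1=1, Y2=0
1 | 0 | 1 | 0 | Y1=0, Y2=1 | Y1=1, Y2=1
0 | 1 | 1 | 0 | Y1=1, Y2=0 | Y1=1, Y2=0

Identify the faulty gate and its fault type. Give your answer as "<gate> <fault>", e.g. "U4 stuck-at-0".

U10 stuck-at-1

Fault-free values for test 1 (x1=1, x2=1, x3=1, x4=1): U1=1, U2=0, U3=0, U4=1, U5=0, U6=1, U7=0, U8=1, U9=0, U10=0, U11=1, U12=1, giving Y1=0, Y2=1. Observed Y1=1, Y2=0.
Test 1: faults giving observed Y1=1, Y2=0 are {U8 stuck-at-0, U8 inverted output, U10 stuck-at-1, U10 inverted output}.
Test 2 (x1=1, x2=0, x3=1, x4=0): fault-free U1=1, U2=1, U3=0, U4=0, U5=1, U6=1, U7=1, U8=1, U9=1, U10=0, U11=0, U12=1 → Y1=0, Y2=1; observed Y1=1, Y2=1. Eliminates U8 stuck-at-0, U8 inverted output.
Test 3 (x1=0, x2=1, x3=1, x4=0): fault-free U1=1, U2=0, U3=0, U4=1, U5=0, U6=1, U7=0, U8=0, U9=0, U10=1, U11=1, U12=0 → Y1=1, Y2=0; observed Y1=1, Y2=0. Eliminates U10 inverted output.
Only U10 stuck-at-1 is consistent with every test.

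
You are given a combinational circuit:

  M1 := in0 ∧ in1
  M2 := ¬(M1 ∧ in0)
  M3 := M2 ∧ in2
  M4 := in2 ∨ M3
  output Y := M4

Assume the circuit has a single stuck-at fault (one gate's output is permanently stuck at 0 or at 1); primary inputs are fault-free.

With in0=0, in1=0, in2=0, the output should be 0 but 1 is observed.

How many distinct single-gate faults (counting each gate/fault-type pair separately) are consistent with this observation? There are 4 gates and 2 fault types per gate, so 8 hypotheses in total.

2

Fault-free: M1=0, M2=1, M3=0, M4=0 → 0. Observed 1.
  M1 stuck-at-0: output 0 ✗
  M1 stuck-at-1: output 0 ✗
  M2 stuck-at-0: output 0 ✗
  M2 stuck-at-1: output 0 ✗
  M3 stuck-at-0: output 0 ✗
  M3 stuck-at-1: output 1 ✓
  M4 stuck-at-0: output 0 ✗
  M4 stuck-at-1: output 1 ✓
Consistent faults: {M3 stuck-at-1, M4 stuck-at-1} — 2 in all.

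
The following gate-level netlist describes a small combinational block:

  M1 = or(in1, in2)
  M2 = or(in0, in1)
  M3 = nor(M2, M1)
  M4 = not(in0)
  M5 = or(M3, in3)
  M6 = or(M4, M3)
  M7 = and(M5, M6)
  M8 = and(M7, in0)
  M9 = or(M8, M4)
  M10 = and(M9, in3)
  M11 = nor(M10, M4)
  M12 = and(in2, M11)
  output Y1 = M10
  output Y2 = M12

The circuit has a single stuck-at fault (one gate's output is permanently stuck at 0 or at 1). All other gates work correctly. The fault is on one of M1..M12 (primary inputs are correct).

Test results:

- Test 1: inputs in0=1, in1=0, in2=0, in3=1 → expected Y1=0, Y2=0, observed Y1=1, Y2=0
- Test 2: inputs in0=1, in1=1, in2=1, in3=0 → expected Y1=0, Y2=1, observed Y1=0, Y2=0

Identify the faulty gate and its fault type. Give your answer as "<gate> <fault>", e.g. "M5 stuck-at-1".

M4 stuck-at-1

Fault-free values for test 1 (in0=1, in1=0, in2=0, in3=1): M1=0, M2=1, M3=0, M4=0, M5=1, M6=0, M7=0, M8=0, M9=0, M10=0, M11=1, M12=0, giving Y1=0, Y2=0. Observed Y1=1, Y2=0.
Test 1: faults giving observed Y1=1, Y2=0 are {M2 stuck-at-0, M3 stuck-at-1, M4 stuck-at-1, M6 stuck-at-1, M7 stuck-at-1, M8 stuck-at-1, M9 stuck-at-1, M10 stuck-at-1}.
Test 2 (in0=1, in1=1, in2=1, in3=0): fault-free M1=1, M2=1, M3=0, M4=0, M5=0, M6=0, M7=0, M8=0, M9=0, M10=0, M11=1, M12=1 → Y1=0, Y2=1; observed Y1=0, Y2=0. Eliminates M2 stuck-at-0, M3 stuck-at-1, M6 stuck-at-1, M7 stuck-at-1, M8 stuck-at-1, M9 stuck-at-1, M10 stuck-at-1.
Only M4 stuck-at-1 is consistent with every test.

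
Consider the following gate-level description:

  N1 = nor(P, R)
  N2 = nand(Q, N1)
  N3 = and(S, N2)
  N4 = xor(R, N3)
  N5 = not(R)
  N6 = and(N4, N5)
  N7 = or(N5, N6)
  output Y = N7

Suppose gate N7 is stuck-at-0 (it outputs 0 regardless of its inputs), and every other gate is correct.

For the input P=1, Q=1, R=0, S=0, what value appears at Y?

Propagate with N7 forced: N1=0, N2=1, N3=0, N4=0, N5=1, N6=0, N7=0 [stuck-at-0].
So Y = 0. (Without the fault it would be 1.)

0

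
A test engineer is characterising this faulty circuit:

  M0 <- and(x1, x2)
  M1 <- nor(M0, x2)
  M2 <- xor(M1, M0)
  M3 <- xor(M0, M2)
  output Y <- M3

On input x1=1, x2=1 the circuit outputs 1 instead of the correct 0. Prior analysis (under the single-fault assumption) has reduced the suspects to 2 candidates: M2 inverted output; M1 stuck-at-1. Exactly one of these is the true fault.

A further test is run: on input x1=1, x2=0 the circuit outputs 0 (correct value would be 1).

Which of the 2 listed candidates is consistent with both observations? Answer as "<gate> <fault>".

M2 inverted output

Evaluate each candidate on input x1=1, x2=0:
  M2 inverted output: M0=0, M1=1, M2=0 [inverted output], M3=0 → 0 — matches
  M1 stuck-at-1: M0=0, M1=1 [stuck-at-1], M2=1, M3=1 → 1 — eliminated
Only M2 inverted output reproduces the observed 0.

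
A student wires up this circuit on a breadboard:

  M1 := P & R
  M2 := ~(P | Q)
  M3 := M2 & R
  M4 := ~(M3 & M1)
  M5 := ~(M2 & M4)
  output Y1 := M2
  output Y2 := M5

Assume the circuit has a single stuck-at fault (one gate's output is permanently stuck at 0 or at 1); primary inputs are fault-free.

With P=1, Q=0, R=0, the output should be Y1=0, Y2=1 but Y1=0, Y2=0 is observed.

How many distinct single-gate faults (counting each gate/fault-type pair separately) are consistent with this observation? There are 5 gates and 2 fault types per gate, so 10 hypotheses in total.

1

Fault-free: M1=0, M2=0, M3=0, M4=1, M5=1 → Y1=0, Y2=1. Observed Y1=0, Y2=0.
  M1 stuck-at-0: output Y1=0, Y2=1 ✗
  M1 stuck-at-1: output Y1=0, Y2=1 ✗
  M2 stuck-at-0: output Y1=0, Y2=1 ✗
  M2 stuck-at-1: output Y1=1, Y2=0 ✗
  M3 stuck-at-0: output Y1=0, Y2=1 ✗
  M3 stuck-at-1: output Y1=0, Y2=1 ✗
  M4 stuck-at-0: output Y1=0, Y2=1 ✗
  M4 stuck-at-1: output Y1=0, Y2=1 ✗
  M5 stuck-at-0: output Y1=0, Y2=0 ✓
  M5 stuck-at-1: output Y1=0, Y2=1 ✗
Consistent faults: {M5 stuck-at-0} — 1 in all.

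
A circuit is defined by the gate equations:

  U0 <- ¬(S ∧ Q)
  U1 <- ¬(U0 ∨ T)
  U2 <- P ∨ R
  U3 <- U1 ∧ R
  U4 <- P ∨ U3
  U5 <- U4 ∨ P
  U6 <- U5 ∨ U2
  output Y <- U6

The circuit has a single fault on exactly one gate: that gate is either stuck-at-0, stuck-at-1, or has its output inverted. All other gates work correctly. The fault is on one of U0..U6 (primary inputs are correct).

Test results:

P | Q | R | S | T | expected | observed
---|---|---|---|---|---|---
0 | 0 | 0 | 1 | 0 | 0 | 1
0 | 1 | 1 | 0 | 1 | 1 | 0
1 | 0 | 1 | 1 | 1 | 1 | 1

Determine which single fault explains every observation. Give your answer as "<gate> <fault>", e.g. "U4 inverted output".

Fault-free values for test 1 (P=0, Q=0, R=0, S=1, T=0): U0=1, U1=0, U2=0, U3=0, U4=0, U5=0, U6=0, giving Y=0. Observed 1.
Test 1: faults giving observed 1 are {U2 stuck-at-1, U2 inverted output, U3 stuck-at-1, U3 inverted output, U4 stuck-at-1, U4 inverted output, U5 stuck-at-1, U5 inverted output, U6 stuck-at-1, U6 inverted output}.
Test 2 (P=0, Q=1, R=1, S=0, T=1): fault-free U0=1, U1=0, U2=1, U3=0, U4=0, U5=0, U6=1 → 1; observed 0. Eliminates U2 stuck-at-1, U3 stuck-at-1, U3 inverted output, U4 stuck-at-1, U4 inverted output, U5 stuck-at-1, U5 inverted output, U6 stuck-at-1.
Test 3 (P=1, Q=0, R=1, S=1, T=1): fault-free U0=1, U1=0, U2=1, U3=0, U4=1, U5=1, U6=1 → 1; observed 1. Eliminates U6 inverted output.
Only U2 inverted output is consistent with every test.

U2 inverted output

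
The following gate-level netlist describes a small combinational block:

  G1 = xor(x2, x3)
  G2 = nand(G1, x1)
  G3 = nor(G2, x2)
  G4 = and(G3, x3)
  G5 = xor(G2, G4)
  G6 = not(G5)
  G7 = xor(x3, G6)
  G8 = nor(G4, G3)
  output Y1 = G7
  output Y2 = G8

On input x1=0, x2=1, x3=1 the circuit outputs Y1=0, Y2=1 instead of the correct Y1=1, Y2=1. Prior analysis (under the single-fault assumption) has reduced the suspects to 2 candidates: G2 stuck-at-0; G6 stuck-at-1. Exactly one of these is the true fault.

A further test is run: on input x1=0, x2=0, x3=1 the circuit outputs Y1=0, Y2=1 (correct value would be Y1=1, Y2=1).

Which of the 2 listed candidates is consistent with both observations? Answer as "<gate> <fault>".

Evaluate each candidate on input x1=0, x2=0, x3=1:
  G2 stuck-at-0: G1=1, G2=0 [stuck-at-0], G3=1, G4=1, G5=1, G6=0, G7=1, G8=0 → Y1=1, Y2=0 — eliminated
  G6 stuck-at-1: G1=1, G2=1, G3=0, G4=0, G5=1, G6=1 [stuck-at-1], G7=0, G8=1 → Y1=0, Y2=1 — matches
Only G6 stuck-at-1 reproduces the observed Y1=0, Y2=1.

G6 stuck-at-1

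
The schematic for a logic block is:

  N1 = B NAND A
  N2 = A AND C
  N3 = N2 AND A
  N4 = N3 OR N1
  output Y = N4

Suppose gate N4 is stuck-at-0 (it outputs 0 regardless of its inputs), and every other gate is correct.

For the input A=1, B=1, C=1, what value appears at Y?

Propagate with N4 forced: N1=0, N2=1, N3=1, N4=0 [stuck-at-0].
So Y = 0. (Without the fault it would be 1.)

0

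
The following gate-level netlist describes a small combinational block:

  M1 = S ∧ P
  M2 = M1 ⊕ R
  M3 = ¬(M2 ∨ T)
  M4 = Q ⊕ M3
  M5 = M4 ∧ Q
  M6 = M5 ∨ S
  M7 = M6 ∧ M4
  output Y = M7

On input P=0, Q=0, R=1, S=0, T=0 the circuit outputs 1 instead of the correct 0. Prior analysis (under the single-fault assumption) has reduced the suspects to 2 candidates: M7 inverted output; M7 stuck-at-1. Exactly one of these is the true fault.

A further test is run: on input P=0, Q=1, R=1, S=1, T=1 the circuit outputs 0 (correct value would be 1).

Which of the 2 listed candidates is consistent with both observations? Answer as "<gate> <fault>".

Evaluate each candidate on input P=0, Q=1, R=1, S=1, T=1:
  M7 inverted output: M1=0, M2=1, M3=0, M4=1, M5=1, M6=1, M7=0 [inverted output] → 0 — matches
  M7 stuck-at-1: M1=0, M2=1, M3=0, M4=1, M5=1, M6=1, M7=1 [stuck-at-1] → 1 — eliminated
Only M7 inverted output reproduces the observed 0.

M7 inverted output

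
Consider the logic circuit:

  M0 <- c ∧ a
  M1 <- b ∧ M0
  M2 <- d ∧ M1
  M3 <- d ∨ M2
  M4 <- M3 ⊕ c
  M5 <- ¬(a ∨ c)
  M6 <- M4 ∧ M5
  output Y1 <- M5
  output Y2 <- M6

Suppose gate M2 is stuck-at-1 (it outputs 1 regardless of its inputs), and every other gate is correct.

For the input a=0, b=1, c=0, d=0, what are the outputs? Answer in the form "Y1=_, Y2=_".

Propagate with M2 forced: M0=0, M1=0, M2=1 [stuck-at-1], M3=1, M4=1, M5=1, M6=1.
So the outputs are Y1=1, Y2=1. (Without the fault they would be Y1=1, Y2=0.)

Y1=1, Y2=1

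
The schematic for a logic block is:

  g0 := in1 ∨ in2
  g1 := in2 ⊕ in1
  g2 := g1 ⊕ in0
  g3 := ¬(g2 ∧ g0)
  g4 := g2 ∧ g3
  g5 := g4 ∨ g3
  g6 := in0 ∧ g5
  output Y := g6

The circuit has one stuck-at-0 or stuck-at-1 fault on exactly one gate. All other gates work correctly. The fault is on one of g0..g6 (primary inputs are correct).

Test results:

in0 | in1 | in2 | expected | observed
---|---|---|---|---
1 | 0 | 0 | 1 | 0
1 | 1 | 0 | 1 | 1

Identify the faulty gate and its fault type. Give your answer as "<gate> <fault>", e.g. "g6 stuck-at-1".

g0 stuck-at-1

Fault-free values for test 1 (in0=1, in1=0, in2=0): g0=0, g1=0, g2=1, g3=1, g4=1, g5=1, g6=1, giving Y=1. Observed 0.
Test 1: faults giving observed 0 are {g0 stuck-at-1, g3 stuck-at-0, g5 stuck-at-0, g6 stuck-at-0}.
Test 2 (in0=1, in1=1, in2=0): fault-free g0=1, g1=1, g2=0, g3=1, g4=0, g5=1, g6=1 → 1; observed 1. Eliminates g3 stuck-at-0, g5 stuck-at-0, g6 stuck-at-0.
Only g0 stuck-at-1 is consistent with every test.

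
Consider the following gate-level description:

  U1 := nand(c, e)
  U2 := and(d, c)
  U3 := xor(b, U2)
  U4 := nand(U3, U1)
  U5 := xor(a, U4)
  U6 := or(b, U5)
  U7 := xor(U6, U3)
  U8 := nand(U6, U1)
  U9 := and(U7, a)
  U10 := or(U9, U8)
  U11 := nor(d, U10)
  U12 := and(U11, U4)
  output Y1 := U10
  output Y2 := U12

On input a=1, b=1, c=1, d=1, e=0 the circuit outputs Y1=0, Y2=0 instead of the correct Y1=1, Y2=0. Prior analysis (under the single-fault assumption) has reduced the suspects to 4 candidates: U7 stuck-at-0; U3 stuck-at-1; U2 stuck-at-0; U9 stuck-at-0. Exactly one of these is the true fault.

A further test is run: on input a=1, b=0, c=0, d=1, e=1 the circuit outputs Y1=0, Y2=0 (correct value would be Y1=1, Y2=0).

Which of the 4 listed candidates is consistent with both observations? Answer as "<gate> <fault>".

Evaluate each candidate on input a=1, b=0, c=0, d=1, e=1:
  U7 stuck-at-0: U1=1, U2=0, U3=0, U4=1, U5=0, U6=0, U7=0 [stuck-at-0], U8=1, U9=0, U10=1, U11=0, U12=0 → Y1=1, Y2=0 — eliminated
  U3 stuck-at-1: U1=1, U2=0, U3=1 [stuck-at-1], U4=0, U5=1, U6=1, U7=0, U8=0, U9=0, U10=0, U11=0, U12=0 → Y1=0, Y2=0 — matches
  U2 stuck-at-0: U1=1, U2=0 [stuck-at-0], U3=0, U4=1, U5=0, U6=0, U7=0, U8=1, U9=0, U10=1, U11=0, U12=0 → Y1=1, Y2=0 — eliminated
  U9 stuck-at-0: U1=1, U2=0, U3=0, U4=1, U5=0, U6=0, U7=0, U8=1, U9=0 [stuck-at-0], U10=1, U11=0, U12=0 → Y1=1, Y2=0 — eliminated
Only U3 stuck-at-1 reproduces the observed Y1=0, Y2=0.

U3 stuck-at-1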